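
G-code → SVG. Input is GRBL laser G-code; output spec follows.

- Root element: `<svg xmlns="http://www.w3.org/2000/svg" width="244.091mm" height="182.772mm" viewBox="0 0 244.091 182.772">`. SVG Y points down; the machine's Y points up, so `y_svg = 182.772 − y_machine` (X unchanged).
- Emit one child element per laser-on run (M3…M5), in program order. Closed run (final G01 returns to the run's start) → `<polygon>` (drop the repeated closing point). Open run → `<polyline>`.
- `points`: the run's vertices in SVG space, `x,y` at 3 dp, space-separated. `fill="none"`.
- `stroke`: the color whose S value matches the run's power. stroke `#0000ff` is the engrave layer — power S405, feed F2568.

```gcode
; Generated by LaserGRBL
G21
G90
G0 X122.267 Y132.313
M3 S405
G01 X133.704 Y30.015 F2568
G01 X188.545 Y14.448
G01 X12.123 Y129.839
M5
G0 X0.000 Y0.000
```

<svg xmlns="http://www.w3.org/2000/svg" width="244.091mm" height="182.772mm" viewBox="0 0 244.091 182.772">
  <polyline points="122.267,50.459 133.704,152.757 188.545,168.324 12.123,52.933" fill="none" stroke="#0000ff"/>
</svg>

Machine Y-up, SVG Y-down with viewBox height 182.772, so y_svg = 182.772 − y_machine; X carries over. Every run uses S405, so all elements get stroke `#0000ff` (engrave).

Run 1: The run is open, so emit a `<polyline>` with points (Y-flipped): 122.267,50.459 133.704,152.757 188.545,168.324 12.123,52.933.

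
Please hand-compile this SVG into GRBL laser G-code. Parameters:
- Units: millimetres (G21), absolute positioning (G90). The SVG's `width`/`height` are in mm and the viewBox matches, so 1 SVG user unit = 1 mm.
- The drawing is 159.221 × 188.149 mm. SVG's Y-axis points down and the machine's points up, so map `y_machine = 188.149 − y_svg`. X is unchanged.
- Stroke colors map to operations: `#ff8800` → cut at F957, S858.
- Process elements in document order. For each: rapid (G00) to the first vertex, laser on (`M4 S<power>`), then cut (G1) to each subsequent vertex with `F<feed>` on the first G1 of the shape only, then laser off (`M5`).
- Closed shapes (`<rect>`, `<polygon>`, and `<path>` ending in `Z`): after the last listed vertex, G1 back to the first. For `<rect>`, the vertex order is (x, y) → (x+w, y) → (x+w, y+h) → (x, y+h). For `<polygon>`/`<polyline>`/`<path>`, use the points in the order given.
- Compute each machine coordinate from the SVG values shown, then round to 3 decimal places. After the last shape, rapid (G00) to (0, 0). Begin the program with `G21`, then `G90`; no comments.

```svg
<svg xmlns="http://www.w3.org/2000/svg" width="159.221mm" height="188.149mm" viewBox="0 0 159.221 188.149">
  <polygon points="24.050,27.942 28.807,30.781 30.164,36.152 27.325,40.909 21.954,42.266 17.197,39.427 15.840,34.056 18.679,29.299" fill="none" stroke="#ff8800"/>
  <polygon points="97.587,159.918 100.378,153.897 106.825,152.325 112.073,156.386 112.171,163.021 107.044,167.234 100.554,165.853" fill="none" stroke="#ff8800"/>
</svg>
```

Since the viewBox matches the mm dimensions, user units are millimetres directly. The only transform is the Y-flip y_m = 188.149 − y_svg.

Shape 1 is a regular polygon drawn with `<polygon>`. Its stroke #ff8800 means cut at S858, F957. After flipping Y the toolpath is (24.050,160.207) → (28.807,157.368) → (30.164,151.997) → (27.325,147.240) → (21.954,145.883) → (17.197,148.722) → (15.840,154.093) → (18.679,158.850) → (24.050,160.207), returning to the start.

Shape 2 is a regular polygon drawn with `<polygon>`. Its stroke #ff8800 means cut at S858, F957. After flipping Y the toolpath is (97.587,28.231) → (100.378,34.252) → (106.825,35.824) → (112.073,31.763) → (112.171,25.128) → (107.044,20.915) → (100.554,22.296) → (97.587,28.231), returning to the start.

G21
G90
G00 X24.050 Y160.207
M4 S858
G1 X28.807 Y157.368 F957
G1 X30.164 Y151.997
G1 X27.325 Y147.240
G1 X21.954 Y145.883
G1 X17.197 Y148.722
G1 X15.840 Y154.093
G1 X18.679 Y158.850
G1 X24.050 Y160.207
M5
G00 X97.587 Y28.231
M4 S858
G1 X100.378 Y34.252 F957
G1 X106.825 Y35.824
G1 X112.073 Y31.763
G1 X112.171 Y25.128
G1 X107.044 Y20.915
G1 X100.554 Y22.296
G1 X97.587 Y28.231
M5
G00 X0.000 Y0.000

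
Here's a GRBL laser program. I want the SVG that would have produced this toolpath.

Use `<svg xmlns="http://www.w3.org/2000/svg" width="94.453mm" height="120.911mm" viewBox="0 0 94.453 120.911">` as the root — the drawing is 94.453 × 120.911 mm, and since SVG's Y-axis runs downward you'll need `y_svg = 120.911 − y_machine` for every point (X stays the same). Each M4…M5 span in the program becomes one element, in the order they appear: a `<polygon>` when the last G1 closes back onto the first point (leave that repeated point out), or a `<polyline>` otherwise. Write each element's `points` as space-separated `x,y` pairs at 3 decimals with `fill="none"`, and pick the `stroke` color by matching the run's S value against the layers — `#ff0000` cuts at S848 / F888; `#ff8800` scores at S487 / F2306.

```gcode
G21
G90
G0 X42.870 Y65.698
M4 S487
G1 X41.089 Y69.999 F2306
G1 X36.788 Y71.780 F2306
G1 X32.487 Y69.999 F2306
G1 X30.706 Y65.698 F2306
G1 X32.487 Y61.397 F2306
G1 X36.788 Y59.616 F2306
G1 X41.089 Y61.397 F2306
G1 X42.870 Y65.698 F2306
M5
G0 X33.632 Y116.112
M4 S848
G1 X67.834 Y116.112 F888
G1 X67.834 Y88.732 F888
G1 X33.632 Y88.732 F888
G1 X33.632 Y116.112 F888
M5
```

<svg xmlns="http://www.w3.org/2000/svg" width="94.453mm" height="120.911mm" viewBox="0 0 94.453 120.911">
  <polygon points="42.870,55.213 41.089,50.912 36.788,49.131 32.487,50.912 30.706,55.213 32.487,59.514 36.788,61.295 41.089,59.514" fill="none" stroke="#ff8800"/>
  <polygon points="33.632,4.799 67.834,4.799 67.834,32.179 33.632,32.179" fill="none" stroke="#ff0000"/>
</svg>

Each laser-on run becomes one SVG element. Flip Y back into SVG space with y_svg = 120.911 − y_machine.

Run 1: S487 ⇒ score layer `#ff8800`. The run returns to its start, so emit a `<polygon>` with points (Y-flipped): 42.870,55.213 41.089,50.912 36.788,49.131 32.487,50.912 30.706,55.213 32.487,59.514 36.788,61.295 41.089,59.514.

Run 2: S848 ⇒ cut layer `#ff0000`. The run returns to its start, so emit a `<polygon>` with points (Y-flipped): 33.632,4.799 67.834,4.799 67.834,32.179 33.632,32.179.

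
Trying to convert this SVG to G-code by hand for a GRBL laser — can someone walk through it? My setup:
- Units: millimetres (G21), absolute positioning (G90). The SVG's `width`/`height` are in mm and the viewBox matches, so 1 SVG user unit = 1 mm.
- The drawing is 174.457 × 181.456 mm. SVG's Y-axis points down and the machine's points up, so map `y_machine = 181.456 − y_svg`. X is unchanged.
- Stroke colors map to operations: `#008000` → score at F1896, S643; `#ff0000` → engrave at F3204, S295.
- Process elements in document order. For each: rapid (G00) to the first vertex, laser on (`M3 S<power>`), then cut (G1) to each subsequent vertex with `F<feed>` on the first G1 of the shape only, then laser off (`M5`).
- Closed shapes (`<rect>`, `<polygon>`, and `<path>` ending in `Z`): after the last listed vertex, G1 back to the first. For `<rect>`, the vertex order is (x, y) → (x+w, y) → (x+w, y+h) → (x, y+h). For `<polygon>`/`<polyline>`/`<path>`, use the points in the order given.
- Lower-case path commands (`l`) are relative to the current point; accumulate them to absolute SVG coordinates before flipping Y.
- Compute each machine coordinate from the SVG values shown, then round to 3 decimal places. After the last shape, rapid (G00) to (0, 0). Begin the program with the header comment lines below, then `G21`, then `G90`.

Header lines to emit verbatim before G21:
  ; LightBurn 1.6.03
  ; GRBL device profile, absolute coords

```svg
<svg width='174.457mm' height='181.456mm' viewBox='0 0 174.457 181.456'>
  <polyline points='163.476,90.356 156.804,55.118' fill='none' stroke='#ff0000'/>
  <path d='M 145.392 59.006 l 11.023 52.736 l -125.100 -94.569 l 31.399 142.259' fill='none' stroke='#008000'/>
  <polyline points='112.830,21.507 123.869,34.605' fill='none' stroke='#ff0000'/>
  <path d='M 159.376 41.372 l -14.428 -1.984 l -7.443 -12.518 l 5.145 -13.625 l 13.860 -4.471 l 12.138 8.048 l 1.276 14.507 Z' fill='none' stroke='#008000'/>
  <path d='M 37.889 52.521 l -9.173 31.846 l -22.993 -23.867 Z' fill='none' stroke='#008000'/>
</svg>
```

viewBox `0 0 174.457 181.456` with mm width/height → 1 unit = 1 mm. Flip: y_m = 181.456 − y_svg.

**Shape 1** — `<polyline>` line segment, stroke `#ff0000` → engrave (S295, F3204). Machine vertices: (163.476,91.100) → (156.804,126.338). Open path.

**Shape 2** — `<path>` open polyline, stroke `#008000` → score (S643, F1896). Machine vertices: (145.392,122.450) → (156.415,69.714) → (31.315,164.283) → (62.714,22.024). Open path.

**Shape 3** — `<polyline>` line segment, stroke `#ff0000` → engrave (S295, F3204). Machine vertices: (112.830,159.949) → (123.869,146.851). Open path.

**Shape 4** — `<path>` regular polygon, stroke `#008000` → score (S643, F1896). Machine vertices: (159.376,140.084) → (144.948,142.068) → (137.505,154.586) → (142.650,168.211) → (156.510,172.682) → (168.648,164.634) → (169.924,150.127) → (159.376,140.084). Closed: final G1 returns to the first vertex.

**Shape 5** — `<path>` regular polygon, stroke `#008000` → score (S643, F1896). Machine vertices: (37.889,128.935) → (28.716,97.089) → (5.723,120.956) → (37.889,128.935). Closed: final G1 returns to the first vertex.

; LightBurn 1.6.03
; GRBL device profile, absolute coords
G21
G90
G00 X163.476 Y91.100
M3 S295
G1 X156.804 Y126.338 F3204
M5
G00 X145.392 Y122.450
M3 S643
G1 X156.415 Y69.714 F1896
G1 X31.315 Y164.283
G1 X62.714 Y22.024
M5
G00 X112.830 Y159.949
M3 S295
G1 X123.869 Y146.851 F3204
M5
G00 X159.376 Y140.084
M3 S643
G1 X144.948 Y142.068 F1896
G1 X137.505 Y154.586
G1 X142.650 Y168.211
G1 X156.510 Y172.682
G1 X168.648 Y164.634
G1 X169.924 Y150.127
G1 X159.376 Y140.084
M5
G00 X37.889 Y128.935
M3 S643
G1 X28.716 Y97.089 F1896
G1 X5.723 Y120.956
G1 X37.889 Y128.935
M5
G00 X0.000 Y0.000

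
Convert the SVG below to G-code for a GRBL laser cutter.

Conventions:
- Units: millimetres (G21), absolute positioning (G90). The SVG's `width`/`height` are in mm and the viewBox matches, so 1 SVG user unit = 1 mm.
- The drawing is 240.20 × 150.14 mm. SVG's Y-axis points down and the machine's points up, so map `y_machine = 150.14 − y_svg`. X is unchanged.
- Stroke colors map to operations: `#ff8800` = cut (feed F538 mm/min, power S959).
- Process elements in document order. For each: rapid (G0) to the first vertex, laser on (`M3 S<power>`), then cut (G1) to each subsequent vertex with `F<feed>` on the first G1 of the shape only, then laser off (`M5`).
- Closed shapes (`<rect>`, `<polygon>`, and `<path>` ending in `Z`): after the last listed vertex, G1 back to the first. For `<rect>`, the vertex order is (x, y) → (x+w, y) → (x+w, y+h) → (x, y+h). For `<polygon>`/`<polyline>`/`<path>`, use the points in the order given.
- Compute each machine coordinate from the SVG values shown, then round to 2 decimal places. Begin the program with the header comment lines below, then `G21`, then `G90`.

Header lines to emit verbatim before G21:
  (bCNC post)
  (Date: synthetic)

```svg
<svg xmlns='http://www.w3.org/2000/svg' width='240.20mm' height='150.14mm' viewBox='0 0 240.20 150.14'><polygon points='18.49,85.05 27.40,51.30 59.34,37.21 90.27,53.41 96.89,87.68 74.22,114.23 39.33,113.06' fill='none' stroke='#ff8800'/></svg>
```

Since the viewBox matches the mm dimensions, user units are millimetres directly. The only transform is the Y-flip y_m = 150.14 − y_svg.

Shape 1 is a regular polygon drawn with `<polygon>`. Its stroke #ff8800 means cut at S959, F538. After flipping Y the toolpath is (18.49,65.09) → (27.40,98.84) → (59.34,112.93) → (90.27,96.73) → (96.89,62.46) → (74.22,35.91) → (39.33,37.08) → (18.49,65.09), returning to the start.

(bCNC post)
(Date: synthetic)
G21
G90
G0 X18.49 Y65.09
M3 S959
G1 X27.40 Y98.84 F538
G1 X59.34 Y112.93
G1 X90.27 Y96.73
G1 X96.89 Y62.46
G1 X74.22 Y35.91
G1 X39.33 Y37.08
G1 X18.49 Y65.09
M5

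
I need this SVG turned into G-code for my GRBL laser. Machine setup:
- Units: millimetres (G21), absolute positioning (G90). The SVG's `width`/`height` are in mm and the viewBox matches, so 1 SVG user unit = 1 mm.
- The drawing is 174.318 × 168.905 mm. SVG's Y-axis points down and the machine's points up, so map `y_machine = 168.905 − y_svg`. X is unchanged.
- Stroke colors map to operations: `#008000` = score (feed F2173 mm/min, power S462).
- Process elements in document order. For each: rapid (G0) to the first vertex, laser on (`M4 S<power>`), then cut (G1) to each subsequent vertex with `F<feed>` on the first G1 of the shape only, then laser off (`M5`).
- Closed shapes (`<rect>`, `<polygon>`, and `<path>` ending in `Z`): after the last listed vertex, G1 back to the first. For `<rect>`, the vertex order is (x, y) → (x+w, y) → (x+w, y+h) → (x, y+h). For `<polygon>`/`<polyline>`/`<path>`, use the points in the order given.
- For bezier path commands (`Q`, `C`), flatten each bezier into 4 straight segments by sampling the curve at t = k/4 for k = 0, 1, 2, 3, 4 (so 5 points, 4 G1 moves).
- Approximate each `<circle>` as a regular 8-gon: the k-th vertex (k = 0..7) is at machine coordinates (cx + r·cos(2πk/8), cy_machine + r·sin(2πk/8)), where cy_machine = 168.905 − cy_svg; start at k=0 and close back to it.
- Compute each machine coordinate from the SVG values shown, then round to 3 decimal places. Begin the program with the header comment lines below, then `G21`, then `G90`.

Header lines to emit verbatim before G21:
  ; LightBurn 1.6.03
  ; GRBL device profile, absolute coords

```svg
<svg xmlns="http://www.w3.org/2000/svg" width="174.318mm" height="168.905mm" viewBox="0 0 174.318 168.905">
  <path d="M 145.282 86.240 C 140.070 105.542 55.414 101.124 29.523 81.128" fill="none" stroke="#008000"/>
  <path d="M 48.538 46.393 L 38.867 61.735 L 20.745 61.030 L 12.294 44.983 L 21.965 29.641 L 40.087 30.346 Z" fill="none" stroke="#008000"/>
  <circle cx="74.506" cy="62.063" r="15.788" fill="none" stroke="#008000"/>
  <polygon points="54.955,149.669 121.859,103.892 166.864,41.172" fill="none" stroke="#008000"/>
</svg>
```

; LightBurn 1.6.03
; GRBL device profile, absolute coords
G21
G90
G0 X145.282 Y82.665
M4 S462
G1 X128.637 Y72.509 F2173
G1 X95.157 Y70.484
G1 X57.800 Y75.828
G1 X29.523 Y87.777
M5
G0 X48.538 Y122.512
M4 S462
G1 X38.867 Y107.170 F2173
G1 X20.745 Y107.875
G1 X12.294 Y123.922
G1 X21.965 Y139.264
G1 X40.087 Y138.559
G1 X48.538 Y122.512
M5
G0 X90.294 Y106.842
M4 S462
G1 X85.670 Y118.006 F2173
G1 X74.506 Y122.630
G1 X63.342 Y118.006
G1 X58.718 Y106.842
G1 X63.342 Y95.678
G1 X74.506 Y91.054
G1 X85.670 Y95.678
G1 X90.294 Y106.842
M5
G0 X54.955 Y19.236
M4 S462
G1 X121.859 Y65.013 F2173
G1 X166.864 Y127.733
G1 X54.955 Y19.236
M5

1 u = 1 mm; y_m = 168.905 − y.

[1] `<path>` cubic bezier, #008000→score S462 F2173: (145.282,82.665) → (128.637,72.509) → (95.157,70.484) → (57.800,75.828) → (29.523,87.777)

[2] `<path>` regular polygon, #008000→score S462 F2173: (48.538,122.512) → (38.867,107.170) → (20.745,107.875) → (12.294,123.922) → (21.965,139.264) → (40.087,138.559) → (48.538,122.512) (closed)

[3] `<circle>` circle, #008000→score S462 F2173: (90.294,106.842) → (85.670,118.006) → (74.506,122.630) → (63.342,118.006) → (58.718,106.842) → (63.342,95.678) → (74.506,91.054) → (85.670,95.678) → (90.294,106.842) (closed)

[4] `<polygon>` closed polygon, #008000→score S462 F2173: (54.955,19.236) → (121.859,65.013) → (166.864,127.733) → (54.955,19.236) (closed)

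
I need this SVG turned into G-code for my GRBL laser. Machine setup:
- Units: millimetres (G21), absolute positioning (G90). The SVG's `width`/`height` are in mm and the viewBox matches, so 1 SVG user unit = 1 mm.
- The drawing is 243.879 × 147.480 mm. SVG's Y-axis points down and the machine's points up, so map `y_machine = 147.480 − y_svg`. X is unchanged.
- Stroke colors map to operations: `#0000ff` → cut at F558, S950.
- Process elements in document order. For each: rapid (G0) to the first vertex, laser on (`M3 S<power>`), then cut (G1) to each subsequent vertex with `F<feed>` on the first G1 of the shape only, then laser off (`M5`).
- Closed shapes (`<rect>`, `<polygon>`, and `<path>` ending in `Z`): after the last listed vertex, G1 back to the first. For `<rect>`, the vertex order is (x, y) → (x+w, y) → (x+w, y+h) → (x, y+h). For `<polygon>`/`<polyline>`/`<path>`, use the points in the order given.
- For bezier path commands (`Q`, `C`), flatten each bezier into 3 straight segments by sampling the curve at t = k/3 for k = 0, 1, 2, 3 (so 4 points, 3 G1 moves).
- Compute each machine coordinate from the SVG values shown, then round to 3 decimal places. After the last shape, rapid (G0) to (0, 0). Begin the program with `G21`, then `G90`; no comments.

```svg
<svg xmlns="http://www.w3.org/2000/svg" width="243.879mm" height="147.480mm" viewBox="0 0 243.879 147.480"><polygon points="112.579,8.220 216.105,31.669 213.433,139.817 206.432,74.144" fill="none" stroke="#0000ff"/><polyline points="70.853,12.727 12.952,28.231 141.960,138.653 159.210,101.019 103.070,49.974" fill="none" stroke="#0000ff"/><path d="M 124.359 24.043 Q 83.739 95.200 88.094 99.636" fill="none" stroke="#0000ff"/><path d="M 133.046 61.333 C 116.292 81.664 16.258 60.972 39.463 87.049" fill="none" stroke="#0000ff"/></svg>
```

Since the viewBox matches the mm dimensions, user units are millimetres directly. The only transform is the Y-flip y_m = 147.480 − y_svg.

Shape 1 is a closed polygon drawn with `<polygon>`. Its stroke #0000ff means cut at S950, F558. After flipping Y the toolpath is (112.579,139.260) → (216.105,115.811) → (213.433,7.663) → (206.432,73.336) → (112.579,139.260), returning to the start.

Shape 2 is a open polyline drawn with `<polyline>`. Its stroke #0000ff means cut at S950, F558. After flipping Y the toolpath is (70.853,134.753) → (12.952,119.249) → (141.960,8.827) → (159.210,46.461) → (103.070,97.506).

Shape 3 is a quadratic bezier drawn with `<path>`. Its stroke #0000ff means cut at S950, F558. After flipping Y the toolpath is (124.359,123.437) → (102.276,83.412) → (90.188,58.215) → (88.094,47.844).

Shape 4 is a cubic bezier drawn with `<path>`. Its stroke #0000ff means cut at S950, F558. After flipping Y the toolpath is (133.046,86.147) → (96.181,76.239) → (49.689,74.170) → (39.463,60.431).

G21
G90
G0 X112.579 Y139.260
M3 S950
G1 X216.105 Y115.811 F558
G1 X213.433 Y7.663
G1 X206.432 Y73.336
G1 X112.579 Y139.260
M5
G0 X70.853 Y134.753
M3 S950
G1 X12.952 Y119.249 F558
G1 X141.960 Y8.827
G1 X159.210 Y46.461
G1 X103.070 Y97.506
M5
G0 X124.359 Y123.437
M3 S950
G1 X102.276 Y83.412 F558
G1 X90.188 Y58.215
G1 X88.094 Y47.844
M5
G0 X133.046 Y86.147
M3 S950
G1 X96.181 Y76.239 F558
G1 X49.689 Y74.170
G1 X39.463 Y60.431
M5
G0 X0.000 Y0.000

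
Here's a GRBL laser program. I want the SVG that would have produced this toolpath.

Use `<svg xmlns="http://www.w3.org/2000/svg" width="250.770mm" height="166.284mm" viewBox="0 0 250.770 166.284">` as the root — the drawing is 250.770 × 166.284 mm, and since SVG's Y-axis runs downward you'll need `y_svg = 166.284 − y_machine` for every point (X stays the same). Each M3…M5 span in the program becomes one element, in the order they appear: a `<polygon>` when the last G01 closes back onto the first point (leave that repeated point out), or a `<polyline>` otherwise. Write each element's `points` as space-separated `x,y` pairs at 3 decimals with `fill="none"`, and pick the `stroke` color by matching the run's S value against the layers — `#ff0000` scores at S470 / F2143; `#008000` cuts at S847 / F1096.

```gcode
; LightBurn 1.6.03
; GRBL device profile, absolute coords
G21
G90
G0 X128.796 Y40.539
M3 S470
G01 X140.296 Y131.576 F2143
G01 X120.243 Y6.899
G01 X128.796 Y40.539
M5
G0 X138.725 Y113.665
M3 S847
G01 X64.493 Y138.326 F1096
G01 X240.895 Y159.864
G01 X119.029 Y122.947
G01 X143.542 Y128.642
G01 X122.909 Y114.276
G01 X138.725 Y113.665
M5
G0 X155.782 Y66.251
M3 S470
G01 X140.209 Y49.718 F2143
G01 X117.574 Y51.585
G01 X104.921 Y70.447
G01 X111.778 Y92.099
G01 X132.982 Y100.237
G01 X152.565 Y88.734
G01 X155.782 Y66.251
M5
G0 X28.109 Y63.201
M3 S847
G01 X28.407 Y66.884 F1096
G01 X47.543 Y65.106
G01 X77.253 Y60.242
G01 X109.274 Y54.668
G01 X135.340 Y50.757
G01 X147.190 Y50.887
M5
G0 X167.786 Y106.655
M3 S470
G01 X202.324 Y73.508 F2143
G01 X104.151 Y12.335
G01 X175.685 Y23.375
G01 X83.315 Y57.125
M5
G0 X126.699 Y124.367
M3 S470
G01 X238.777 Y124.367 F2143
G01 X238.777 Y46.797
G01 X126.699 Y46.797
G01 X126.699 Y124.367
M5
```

<svg xmlns="http://www.w3.org/2000/svg" width="250.770mm" height="166.284mm" viewBox="0 0 250.770 166.284">
  <polygon points="128.796,125.745 140.296,34.708 120.243,159.385" fill="none" stroke="#ff0000"/>
  <polygon points="138.725,52.619 64.493,27.958 240.895,6.420 119.029,43.337 143.542,37.642 122.909,52.008" fill="none" stroke="#008000"/>
  <polygon points="155.782,100.033 140.209,116.566 117.574,114.699 104.921,95.837 111.778,74.185 132.982,66.047 152.565,77.550" fill="none" stroke="#ff0000"/>
  <polyline points="28.109,103.083 28.407,99.400 47.543,101.178 77.253,106.042 109.274,111.616 135.340,115.527 147.190,115.397" fill="none" stroke="#008000"/>
  <polyline points="167.786,59.629 202.324,92.776 104.151,153.949 175.685,142.909 83.315,109.159" fill="none" stroke="#ff0000"/>
  <polygon points="126.699,41.917 238.777,41.917 238.777,119.487 126.699,119.487" fill="none" stroke="#ff0000"/>
</svg>

Each laser-on run becomes one SVG element. Flip Y back into SVG space with y_svg = 166.284 − y_machine.

Run 1: S470 ⇒ score layer `#ff0000`. The run returns to its start, so emit a `<polygon>` with points (Y-flipped): 128.796,125.745 140.296,34.708 120.243,159.385.

Run 2: the run's S847 means `#008000` (cut). The run returns to its start, so emit a `<polygon>` with points (Y-flipped): 138.725,52.619 64.493,27.958 240.895,6.420 119.029,43.337 143.542,37.642 122.909,52.008.

Run 3: power S470 maps to stroke `#ff0000` (score). The run returns to its start, so emit a `<polygon>` with points (Y-flipped): 155.782,100.033 140.209,116.566 117.574,114.699 104.921,95.837 111.778,74.185 132.982,66.047 152.565,77.550.

Run 4: the run's S847 means `#008000` (cut). The run is open, so emit a `<polyline>` with points (Y-flipped): 28.109,103.083 28.407,99.400 47.543,101.178 77.253,106.042 109.274,111.616 135.340,115.527 147.190,115.397.

Run 5: the run's S470 means `#ff0000` (score). The run is open, so emit a `<polyline>` with points (Y-flipped): 167.786,59.629 202.324,92.776 104.151,153.949 175.685,142.909 83.315,109.159.

Run 6: the run's S470 means `#ff0000` (score). The run returns to its start, so emit a `<polygon>` with points (Y-flipped): 126.699,41.917 238.777,41.917 238.777,119.487 126.699,119.487.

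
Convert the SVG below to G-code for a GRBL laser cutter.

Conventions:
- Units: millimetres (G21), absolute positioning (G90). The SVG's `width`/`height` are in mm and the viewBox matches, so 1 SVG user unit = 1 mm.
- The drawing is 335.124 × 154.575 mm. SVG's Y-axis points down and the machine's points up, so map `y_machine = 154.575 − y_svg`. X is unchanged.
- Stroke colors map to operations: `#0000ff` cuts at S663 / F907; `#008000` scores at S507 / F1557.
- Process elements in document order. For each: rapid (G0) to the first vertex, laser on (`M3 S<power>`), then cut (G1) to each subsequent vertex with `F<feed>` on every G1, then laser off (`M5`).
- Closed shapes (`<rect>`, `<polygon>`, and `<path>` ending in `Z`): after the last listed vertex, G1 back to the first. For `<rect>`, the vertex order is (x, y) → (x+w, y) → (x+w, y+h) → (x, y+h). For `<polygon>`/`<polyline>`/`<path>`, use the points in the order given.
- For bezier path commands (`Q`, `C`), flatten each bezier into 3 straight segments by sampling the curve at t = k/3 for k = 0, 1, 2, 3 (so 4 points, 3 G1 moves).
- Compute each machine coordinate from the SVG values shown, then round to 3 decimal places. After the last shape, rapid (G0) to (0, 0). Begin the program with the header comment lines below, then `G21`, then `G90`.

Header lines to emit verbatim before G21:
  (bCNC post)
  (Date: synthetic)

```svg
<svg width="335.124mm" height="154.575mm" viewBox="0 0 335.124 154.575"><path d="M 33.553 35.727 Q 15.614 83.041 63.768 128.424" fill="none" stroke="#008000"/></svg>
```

viewBox `0 0 335.124 154.575` with mm width/height → 1 unit = 1 mm. Flip: y_m = 154.575 − y_svg.

**Shape 1** — `<path>` quadratic bezier, stroke `#008000` → score (S507, F1557). Control points (SVG): P0=(33.553,35.727), P1=(15.614,83.041), P2=(63.768,128.424); sampled at t=k/3. Machine vertices: (33.553,118.848) → (28.937,87.520) → (39.009,56.621) → (63.768,26.151). Open path.

(bCNC post)
(Date: synthetic)
G21
G90
G0 X33.553 Y118.848
M3 S507
G1 X28.937 Y87.520 F1557
G1 X39.009 Y56.621 F1557
G1 X63.768 Y26.151 F1557
M5
G0 X0.000 Y0.000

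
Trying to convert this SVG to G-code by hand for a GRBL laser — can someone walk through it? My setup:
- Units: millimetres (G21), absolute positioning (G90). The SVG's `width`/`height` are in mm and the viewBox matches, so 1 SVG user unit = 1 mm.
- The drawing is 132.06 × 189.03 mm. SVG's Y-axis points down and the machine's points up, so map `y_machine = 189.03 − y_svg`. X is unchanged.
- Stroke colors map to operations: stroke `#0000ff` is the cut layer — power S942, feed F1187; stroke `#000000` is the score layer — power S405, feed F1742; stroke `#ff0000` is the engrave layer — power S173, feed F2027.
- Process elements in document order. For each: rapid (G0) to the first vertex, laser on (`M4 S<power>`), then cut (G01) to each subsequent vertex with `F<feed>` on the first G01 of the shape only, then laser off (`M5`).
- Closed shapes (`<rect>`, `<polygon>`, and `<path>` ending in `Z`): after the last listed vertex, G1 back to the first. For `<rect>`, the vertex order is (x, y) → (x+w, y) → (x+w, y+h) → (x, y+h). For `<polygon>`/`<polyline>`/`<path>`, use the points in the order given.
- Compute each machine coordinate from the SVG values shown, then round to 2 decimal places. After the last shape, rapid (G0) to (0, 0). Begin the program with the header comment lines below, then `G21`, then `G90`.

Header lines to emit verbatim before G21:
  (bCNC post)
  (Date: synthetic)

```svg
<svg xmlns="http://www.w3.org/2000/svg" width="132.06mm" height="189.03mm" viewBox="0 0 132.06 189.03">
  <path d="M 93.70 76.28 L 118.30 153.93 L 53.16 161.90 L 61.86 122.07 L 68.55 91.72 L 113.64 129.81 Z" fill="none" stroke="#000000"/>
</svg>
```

(bCNC post)
(Date: synthetic)
G21
G90
G0 X93.70 Y112.75
M4 S405
G01 X118.30 Y35.10 F1742
G01 X53.16 Y27.13
G01 X61.86 Y66.96
G01 X68.55 Y97.31
G01 X113.64 Y59.22
G01 X93.70 Y112.75
M5
G0 X0.00 Y0.00

1 u = 1 mm; y_m = 189.03 − y.

[1] `<path>` closed polygon, #000000→score S405 F1742: (93.70,112.75) → (118.30,35.10) → (53.16,27.13) → (61.86,66.96) → (68.55,97.31) → (113.64,59.22) → (93.70,112.75) (closed)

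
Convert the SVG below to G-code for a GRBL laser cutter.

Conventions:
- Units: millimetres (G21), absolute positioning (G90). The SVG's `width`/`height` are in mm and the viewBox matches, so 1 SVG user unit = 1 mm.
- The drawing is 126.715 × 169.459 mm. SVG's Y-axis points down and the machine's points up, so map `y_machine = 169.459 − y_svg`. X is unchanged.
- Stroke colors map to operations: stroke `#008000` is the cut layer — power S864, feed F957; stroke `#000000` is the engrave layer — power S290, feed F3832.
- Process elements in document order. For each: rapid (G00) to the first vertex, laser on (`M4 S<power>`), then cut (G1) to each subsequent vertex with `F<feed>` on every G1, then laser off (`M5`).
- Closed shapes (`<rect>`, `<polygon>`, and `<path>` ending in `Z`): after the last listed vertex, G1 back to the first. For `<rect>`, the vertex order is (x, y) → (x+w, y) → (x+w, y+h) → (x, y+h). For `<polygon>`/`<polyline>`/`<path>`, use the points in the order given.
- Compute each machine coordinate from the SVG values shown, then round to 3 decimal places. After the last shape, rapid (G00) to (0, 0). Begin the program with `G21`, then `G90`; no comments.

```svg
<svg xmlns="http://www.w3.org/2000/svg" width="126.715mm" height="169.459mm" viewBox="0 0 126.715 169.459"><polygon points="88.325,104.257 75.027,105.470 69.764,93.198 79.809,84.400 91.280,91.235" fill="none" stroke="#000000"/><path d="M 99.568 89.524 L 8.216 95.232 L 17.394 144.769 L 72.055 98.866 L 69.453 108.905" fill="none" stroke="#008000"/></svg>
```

G21
G90
G00 X88.325 Y65.202
M4 S290
G1 X75.027 Y63.989 F3832
G1 X69.764 Y76.261 F3832
G1 X79.809 Y85.059 F3832
G1 X91.280 Y78.224 F3832
G1 X88.325 Y65.202 F3832
M5
G00 X99.568 Y79.935
M4 S864
G1 X8.216 Y74.227 F957
G1 X17.394 Y24.690 F957
G1 X72.055 Y70.593 F957
G1 X69.453 Y60.554 F957
M5
G00 X0.000 Y0.000

Since the viewBox matches the mm dimensions, user units are millimetres directly. The only transform is the Y-flip y_m = 169.459 − y_svg.

Shape 1 is a regular polygon drawn with `<polygon>`. Its stroke #000000 means engrave at S290, F3832. After flipping Y the toolpath is (88.325,65.202) → (75.027,63.989) → (69.764,76.261) → (79.809,85.059) → (91.280,78.224) → (88.325,65.202), returning to the start.

Shape 2 is a open polyline drawn with `<path>`. Its stroke #008000 means cut at S864, F957. After flipping Y the toolpath is (99.568,79.935) → (8.216,74.227) → (17.394,24.690) → (72.055,70.593) → (69.453,60.554).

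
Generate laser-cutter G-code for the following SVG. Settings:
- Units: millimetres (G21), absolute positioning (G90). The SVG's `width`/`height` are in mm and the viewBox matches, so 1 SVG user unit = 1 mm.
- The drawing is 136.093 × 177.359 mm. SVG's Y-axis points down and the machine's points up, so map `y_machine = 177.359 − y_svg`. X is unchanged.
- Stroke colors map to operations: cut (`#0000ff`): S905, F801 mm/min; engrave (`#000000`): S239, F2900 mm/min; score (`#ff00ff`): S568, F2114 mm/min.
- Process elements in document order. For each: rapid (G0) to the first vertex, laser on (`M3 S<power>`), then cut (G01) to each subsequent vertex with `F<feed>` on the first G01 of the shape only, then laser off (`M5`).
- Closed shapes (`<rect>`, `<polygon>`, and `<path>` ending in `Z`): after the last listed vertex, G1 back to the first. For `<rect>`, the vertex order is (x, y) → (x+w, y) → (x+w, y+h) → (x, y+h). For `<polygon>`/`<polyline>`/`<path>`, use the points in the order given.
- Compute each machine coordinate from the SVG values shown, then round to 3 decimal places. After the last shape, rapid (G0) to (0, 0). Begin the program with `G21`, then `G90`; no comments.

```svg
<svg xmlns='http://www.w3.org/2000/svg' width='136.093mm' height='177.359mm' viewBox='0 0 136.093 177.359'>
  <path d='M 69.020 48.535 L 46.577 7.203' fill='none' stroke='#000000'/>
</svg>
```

Since the viewBox matches the mm dimensions, user units are millimetres directly. The only transform is the Y-flip y_m = 177.359 − y_svg.

Shape 1 is a line segment drawn with `<path>`. Its stroke #000000 means engrave at S239, F2900. After flipping Y the toolpath is (69.020,128.824) → (46.577,170.156).

G21
G90
G0 X69.020 Y128.824
M3 S239
G01 X46.577 Y170.156 F2900
M5
G0 X0.000 Y0.000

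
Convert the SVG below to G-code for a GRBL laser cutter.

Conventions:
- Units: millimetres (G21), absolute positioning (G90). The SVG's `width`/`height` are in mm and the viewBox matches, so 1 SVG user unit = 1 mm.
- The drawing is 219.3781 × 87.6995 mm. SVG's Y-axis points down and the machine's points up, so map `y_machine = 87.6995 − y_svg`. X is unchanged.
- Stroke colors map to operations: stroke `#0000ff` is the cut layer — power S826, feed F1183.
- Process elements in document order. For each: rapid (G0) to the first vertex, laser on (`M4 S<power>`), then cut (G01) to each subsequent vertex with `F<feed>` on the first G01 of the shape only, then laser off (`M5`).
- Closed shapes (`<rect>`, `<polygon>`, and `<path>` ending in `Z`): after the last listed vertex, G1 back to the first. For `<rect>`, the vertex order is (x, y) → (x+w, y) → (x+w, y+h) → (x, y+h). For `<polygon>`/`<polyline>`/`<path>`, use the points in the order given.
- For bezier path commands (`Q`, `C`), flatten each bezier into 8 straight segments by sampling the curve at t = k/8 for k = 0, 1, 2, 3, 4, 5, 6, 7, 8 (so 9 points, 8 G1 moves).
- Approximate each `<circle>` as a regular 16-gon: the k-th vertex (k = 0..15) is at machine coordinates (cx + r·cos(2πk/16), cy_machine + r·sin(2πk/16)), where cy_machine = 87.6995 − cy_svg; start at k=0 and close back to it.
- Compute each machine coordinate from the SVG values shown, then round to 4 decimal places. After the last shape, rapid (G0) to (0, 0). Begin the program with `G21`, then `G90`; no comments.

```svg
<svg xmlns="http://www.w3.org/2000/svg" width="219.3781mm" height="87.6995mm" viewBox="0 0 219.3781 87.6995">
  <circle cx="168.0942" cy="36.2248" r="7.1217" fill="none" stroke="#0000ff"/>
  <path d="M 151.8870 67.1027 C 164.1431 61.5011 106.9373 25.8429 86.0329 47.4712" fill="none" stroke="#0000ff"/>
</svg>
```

G21
G90
G0 X175.2159 Y51.4747
M4 S826
G01 X174.6738 Y54.2001 F1183
G01 X173.1300 Y56.5105
G01 X170.8196 Y58.0543
G01 X168.0942 Y58.5964
G01 X165.3688 Y58.0543
G01 X163.0584 Y56.5105
G01 X161.5146 Y54.2001
G01 X160.9725 Y51.4747
G01 X161.5146 Y48.7493
G01 X163.0584 Y46.4389
G01 X165.3688 Y44.8951
G01 X168.0942 Y44.3530
G01 X170.8196 Y44.8951
G01 X173.1300 Y46.4389
G01 X174.6738 Y48.7493
G01 X175.2159 Y51.4747
M5
G0 X151.8870 Y20.5968
M4 S826
G01 X153.4336 Y23.9357 F1183
G01 X149.7075 Y29.0689
G01 X141.9482 Y34.9727
G01 X131.3951 Y40.6238
G01 X119.2876 Y44.9984
G01 X106.8652 Y47.0730
G01 X95.3671 Y45.8242
G01 X86.0329 Y40.2283
M5
G0 X0.0000 Y0.0000

1 u = 1 mm; y_m = 87.6995 − y.

[1] `<circle>` circle, #0000ff→cut S826 F1183: (175.2159,51.4747) → (174.6738,54.2001) → (173.1300,56.5105) → (170.8196,58.0543) → (168.0942,58.5964) → (165.3688,58.0543) → (163.0584,56.5105) → (161.5146,54.2001) → (160.9725,51.4747) → (161.5146,48.7493) → (163.0584,46.4389) → (165.3688,44.8951) → (168.0942,44.3530) → (170.8196,44.8951) → (173.1300,46.4389) → (174.6738,48.7493) → (175.2159,51.4747) (closed)

[2] `<path>` cubic bezier, #0000ff→cut S826 F1183: (151.8870,20.5968) → (153.4336,23.9357) → (149.7075,29.0689) → (141.9482,34.9727) → (131.3951,40.6238) → (119.2876,44.9984) → (106.8652,47.0730) → (95.3671,45.8242) → (86.0329,40.2283)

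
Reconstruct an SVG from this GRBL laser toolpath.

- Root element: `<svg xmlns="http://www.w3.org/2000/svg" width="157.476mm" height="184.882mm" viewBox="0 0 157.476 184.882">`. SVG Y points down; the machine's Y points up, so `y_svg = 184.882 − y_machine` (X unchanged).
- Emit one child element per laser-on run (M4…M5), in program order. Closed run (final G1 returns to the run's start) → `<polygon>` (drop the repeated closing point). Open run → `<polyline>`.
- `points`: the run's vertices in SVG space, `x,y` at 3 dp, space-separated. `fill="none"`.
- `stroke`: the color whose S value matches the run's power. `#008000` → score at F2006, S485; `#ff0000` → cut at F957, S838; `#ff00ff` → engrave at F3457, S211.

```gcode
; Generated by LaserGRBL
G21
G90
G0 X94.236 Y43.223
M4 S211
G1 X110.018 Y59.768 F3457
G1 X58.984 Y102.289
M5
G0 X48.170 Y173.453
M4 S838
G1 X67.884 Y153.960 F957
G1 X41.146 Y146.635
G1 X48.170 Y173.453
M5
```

Machine Y-up, SVG Y-down with viewBox height 184.882, so y_svg = 184.882 − y_machine; X carries over.

Run 1: power S211 maps to stroke `#ff00ff` (engrave). The run is open, so emit a `<polyline>` with points (Y-flipped): 94.236,141.659 110.018,125.114 58.984,82.593.

Run 2: power S838 maps to stroke `#ff0000` (cut). The run returns to its start, so emit a `<polygon>` with points (Y-flipped): 48.170,11.429 67.884,30.922 41.146,38.247.

<svg xmlns="http://www.w3.org/2000/svg" width="157.476mm" height="184.882mm" viewBox="0 0 157.476 184.882">
  <polyline points="94.236,141.659 110.018,125.114 58.984,82.593" fill="none" stroke="#ff00ff"/>
  <polygon points="48.170,11.429 67.884,30.922 41.146,38.247" fill="none" stroke="#ff0000"/>
</svg>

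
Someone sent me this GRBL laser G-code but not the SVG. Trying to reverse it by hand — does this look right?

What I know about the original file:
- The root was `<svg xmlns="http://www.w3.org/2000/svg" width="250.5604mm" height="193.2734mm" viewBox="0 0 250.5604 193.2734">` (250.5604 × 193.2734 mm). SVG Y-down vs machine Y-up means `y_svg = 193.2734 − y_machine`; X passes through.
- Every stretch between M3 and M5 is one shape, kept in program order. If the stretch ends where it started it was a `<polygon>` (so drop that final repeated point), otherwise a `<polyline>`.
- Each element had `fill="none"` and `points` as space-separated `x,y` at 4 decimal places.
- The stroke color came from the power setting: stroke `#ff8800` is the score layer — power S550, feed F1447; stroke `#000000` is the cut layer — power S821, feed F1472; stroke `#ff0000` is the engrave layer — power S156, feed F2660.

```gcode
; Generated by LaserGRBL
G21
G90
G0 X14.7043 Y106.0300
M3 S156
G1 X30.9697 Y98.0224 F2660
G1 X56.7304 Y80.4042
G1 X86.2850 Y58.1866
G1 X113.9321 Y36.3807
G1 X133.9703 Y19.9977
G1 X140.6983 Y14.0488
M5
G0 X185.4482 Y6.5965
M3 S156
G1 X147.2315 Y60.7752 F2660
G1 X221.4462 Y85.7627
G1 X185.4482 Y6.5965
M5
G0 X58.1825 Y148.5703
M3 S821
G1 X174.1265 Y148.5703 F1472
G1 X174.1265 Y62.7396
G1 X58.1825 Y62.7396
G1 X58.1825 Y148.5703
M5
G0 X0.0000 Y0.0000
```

Each laser-on run becomes one SVG element. Flip Y back into SVG space with y_svg = 193.2734 − y_machine.

Run 1: S156 ⇒ engrave layer `#ff0000`. The run is open, so emit a `<polyline>` with points (Y-flipped): 14.7043,87.2434 30.9697,95.2510 56.7304,112.8692 86.2850,135.0868 113.9321,156.8927 133.9703,173.2757 140.6983,179.2246.

Run 2: S156 ⇒ engrave layer `#ff0000`. The run returns to its start, so emit a `<polygon>` with points (Y-flipped): 185.4482,186.6769 147.2315,132.4982 221.4462,107.5107.

Run 3: the run's S821 means `#000000` (cut). The run returns to its start, so emit a `<polygon>` with points (Y-flipped): 58.1825,44.7031 174.1265,44.7031 174.1265,130.5338 58.1825,130.5338.

<svg xmlns="http://www.w3.org/2000/svg" width="250.5604mm" height="193.2734mm" viewBox="0 0 250.5604 193.2734">
  <polyline points="14.7043,87.2434 30.9697,95.2510 56.7304,112.8692 86.2850,135.0868 113.9321,156.8927 133.9703,173.2757 140.6983,179.2246" fill="none" stroke="#ff0000"/>
  <polygon points="185.4482,186.6769 147.2315,132.4982 221.4462,107.5107" fill="none" stroke="#ff0000"/>
  <polygon points="58.1825,44.7031 174.1265,44.7031 174.1265,130.5338 58.1825,130.5338" fill="none" stroke="#000000"/>
</svg>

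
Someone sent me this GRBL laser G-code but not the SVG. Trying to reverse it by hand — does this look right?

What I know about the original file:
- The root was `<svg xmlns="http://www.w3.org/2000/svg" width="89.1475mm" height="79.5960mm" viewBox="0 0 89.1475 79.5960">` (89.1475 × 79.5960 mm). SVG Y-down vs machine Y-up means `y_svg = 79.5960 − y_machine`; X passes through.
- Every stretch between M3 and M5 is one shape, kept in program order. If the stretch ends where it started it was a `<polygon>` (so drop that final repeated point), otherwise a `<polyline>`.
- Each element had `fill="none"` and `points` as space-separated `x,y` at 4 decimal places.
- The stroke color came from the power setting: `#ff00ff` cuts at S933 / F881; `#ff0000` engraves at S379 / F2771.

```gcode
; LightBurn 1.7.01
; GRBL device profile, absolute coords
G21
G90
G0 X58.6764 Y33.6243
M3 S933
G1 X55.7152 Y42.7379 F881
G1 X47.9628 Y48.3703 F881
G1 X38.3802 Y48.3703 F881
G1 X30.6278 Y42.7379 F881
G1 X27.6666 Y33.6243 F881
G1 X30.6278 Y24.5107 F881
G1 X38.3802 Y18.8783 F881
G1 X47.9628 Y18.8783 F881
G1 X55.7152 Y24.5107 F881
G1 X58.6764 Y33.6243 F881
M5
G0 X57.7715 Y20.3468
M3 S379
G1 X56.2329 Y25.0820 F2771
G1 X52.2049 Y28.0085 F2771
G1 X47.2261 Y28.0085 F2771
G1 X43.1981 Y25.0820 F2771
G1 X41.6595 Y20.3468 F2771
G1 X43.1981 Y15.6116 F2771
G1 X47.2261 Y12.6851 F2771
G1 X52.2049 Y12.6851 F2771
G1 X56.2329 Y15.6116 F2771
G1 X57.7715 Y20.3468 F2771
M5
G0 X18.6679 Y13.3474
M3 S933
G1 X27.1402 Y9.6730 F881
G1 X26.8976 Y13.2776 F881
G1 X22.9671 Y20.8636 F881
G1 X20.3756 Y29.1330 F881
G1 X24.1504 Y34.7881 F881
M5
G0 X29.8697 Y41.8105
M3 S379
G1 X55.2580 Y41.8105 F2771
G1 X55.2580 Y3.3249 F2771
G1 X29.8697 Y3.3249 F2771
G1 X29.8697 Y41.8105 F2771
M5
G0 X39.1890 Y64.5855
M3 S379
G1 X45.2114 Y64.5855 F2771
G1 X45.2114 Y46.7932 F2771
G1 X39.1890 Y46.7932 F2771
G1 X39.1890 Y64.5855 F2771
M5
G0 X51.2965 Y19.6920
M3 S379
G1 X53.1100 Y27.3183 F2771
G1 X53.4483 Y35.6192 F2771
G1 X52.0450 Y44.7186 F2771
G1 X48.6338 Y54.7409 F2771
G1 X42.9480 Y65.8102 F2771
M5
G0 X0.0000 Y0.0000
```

Machine Y-up, SVG Y-down with viewBox height 79.5960, so y_svg = 79.5960 − y_machine; X carries over.

Run 1: the run's S933 means `#ff00ff` (cut). The run returns to its start, so emit a `<polygon>` with points (Y-flipped): 58.6764,45.9717 55.7152,36.8581 47.9628,31.2257 38.3802,31.2257 30.6278,36.8581 27.6666,45.9717 30.6278,55.0853 38.3802,60.7177 47.9628,60.7177 55.7152,55.0853.

Run 2: the run's S379 means `#ff0000` (engrave). The run returns to its start, so emit a `<polygon>` with points (Y-flipped): 57.7715,59.2492 56.2329,54.5140 52.2049,51.5875 47.2261,51.5875 43.1981,54.5140 41.6595,59.2492 43.1981,63.9844 47.2261,66.9109 52.2049,66.9109 56.2329,63.9844.

Run 3: the run's S933 means `#ff00ff` (cut). The run is open, so emit a `<polyline>` with points (Y-flipped): 18.6679,66.2486 27.1402,69.9230 26.8976,66.3184 22.9671,58.7324 20.3756,50.4630 24.1504,44.8079.

Run 4: power S379 maps to stroke `#ff0000` (engrave). The run returns to its start, so emit a `<polygon>` with points (Y-flipped): 29.8697,37.7855 55.2580,37.7855 55.2580,76.2711 29.8697,76.2711.

Run 5: power S379 maps to stroke `#ff0000` (engrave). The run returns to its start, so emit a `<polygon>` with points (Y-flipped): 39.1890,15.0105 45.2114,15.0105 45.2114,32.8028 39.1890,32.8028.

Run 6: S379 ⇒ engrave layer `#ff0000`. The run is open, so emit a `<polyline>` with points (Y-flipped): 51.2965,59.9040 53.1100,52.2777 53.4483,43.9768 52.0450,34.8774 48.6338,24.8551 42.9480,13.7858.

<svg xmlns="http://www.w3.org/2000/svg" width="89.1475mm" height="79.5960mm" viewBox="0 0 89.1475 79.5960">
  <polygon points="58.6764,45.9717 55.7152,36.8581 47.9628,31.2257 38.3802,31.2257 30.6278,36.8581 27.6666,45.9717 30.6278,55.0853 38.3802,60.7177 47.9628,60.7177 55.7152,55.0853" fill="none" stroke="#ff00ff"/>
  <polygon points="57.7715,59.2492 56.2329,54.5140 52.2049,51.5875 47.2261,51.5875 43.1981,54.5140 41.6595,59.2492 43.1981,63.9844 47.2261,66.9109 52.2049,66.9109 56.2329,63.9844" fill="none" stroke="#ff0000"/>
  <polyline points="18.6679,66.2486 27.1402,69.9230 26.8976,66.3184 22.9671,58.7324 20.3756,50.4630 24.1504,44.8079" fill="none" stroke="#ff00ff"/>
  <polygon points="29.8697,37.7855 55.2580,37.7855 55.2580,76.2711 29.8697,76.2711" fill="none" stroke="#ff0000"/>
  <polygon points="39.1890,15.0105 45.2114,15.0105 45.2114,32.8028 39.1890,32.8028" fill="none" stroke="#ff0000"/>
  <polyline points="51.2965,59.9040 53.1100,52.2777 53.4483,43.9768 52.0450,34.8774 48.6338,24.8551 42.9480,13.7858" fill="none" stroke="#ff0000"/>
</svg>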